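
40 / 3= 13.33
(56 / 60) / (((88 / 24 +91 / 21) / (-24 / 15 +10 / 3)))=0.20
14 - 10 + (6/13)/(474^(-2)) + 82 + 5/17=22936023/221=103782.91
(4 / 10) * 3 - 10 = -44 / 5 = -8.80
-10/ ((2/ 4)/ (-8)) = 160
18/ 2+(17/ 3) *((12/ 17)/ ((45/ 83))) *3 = 467/ 15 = 31.13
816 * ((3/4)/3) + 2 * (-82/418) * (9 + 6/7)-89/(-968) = 25777709/128744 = 200.22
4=4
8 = 8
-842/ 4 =-421/ 2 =-210.50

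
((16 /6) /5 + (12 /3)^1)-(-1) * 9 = 203 /15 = 13.53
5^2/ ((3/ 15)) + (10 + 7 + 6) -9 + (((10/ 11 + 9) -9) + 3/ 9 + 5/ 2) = 9421/ 66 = 142.74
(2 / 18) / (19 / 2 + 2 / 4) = 1 / 90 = 0.01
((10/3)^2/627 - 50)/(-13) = 282050/73359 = 3.84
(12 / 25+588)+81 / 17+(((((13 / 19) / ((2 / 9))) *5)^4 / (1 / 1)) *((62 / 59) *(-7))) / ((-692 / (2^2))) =13484231625955929 / 4522633919800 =2981.50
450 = 450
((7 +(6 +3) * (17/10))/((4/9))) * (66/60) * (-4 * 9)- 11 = -199793/100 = -1997.93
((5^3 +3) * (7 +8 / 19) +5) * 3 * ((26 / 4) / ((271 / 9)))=618.39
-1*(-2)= 2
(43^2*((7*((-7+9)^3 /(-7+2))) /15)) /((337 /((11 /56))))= -0.80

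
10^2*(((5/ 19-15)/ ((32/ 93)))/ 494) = -81375/ 9386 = -8.67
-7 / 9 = -0.78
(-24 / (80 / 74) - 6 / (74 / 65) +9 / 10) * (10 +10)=-19662 / 37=-531.41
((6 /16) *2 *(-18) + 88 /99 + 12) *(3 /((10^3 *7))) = -11 /42000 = -0.00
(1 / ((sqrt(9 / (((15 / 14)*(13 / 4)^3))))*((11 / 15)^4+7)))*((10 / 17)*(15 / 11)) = 16453125*sqrt(2730) / 3864335552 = 0.22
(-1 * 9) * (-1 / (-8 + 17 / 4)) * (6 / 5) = -72 / 25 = -2.88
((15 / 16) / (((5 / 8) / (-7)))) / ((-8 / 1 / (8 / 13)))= 21 / 26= 0.81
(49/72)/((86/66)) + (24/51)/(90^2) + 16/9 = 27238513/11842200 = 2.30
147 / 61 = 2.41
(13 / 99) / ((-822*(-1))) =13 / 81378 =0.00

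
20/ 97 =0.21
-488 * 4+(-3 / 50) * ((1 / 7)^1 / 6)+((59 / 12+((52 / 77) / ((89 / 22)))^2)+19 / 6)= -56586012779 / 29109675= -1943.89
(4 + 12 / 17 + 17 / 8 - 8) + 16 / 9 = 745 / 1224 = 0.61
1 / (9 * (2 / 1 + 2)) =1 / 36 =0.03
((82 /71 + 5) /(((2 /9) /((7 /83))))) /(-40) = -27531 /471440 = -0.06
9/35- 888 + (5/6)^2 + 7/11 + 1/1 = -12271811/13860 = -885.41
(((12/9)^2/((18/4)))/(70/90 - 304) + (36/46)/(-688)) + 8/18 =28631053/64775544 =0.44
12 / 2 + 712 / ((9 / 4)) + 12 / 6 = 2920 / 9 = 324.44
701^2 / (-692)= -491401 / 692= -710.12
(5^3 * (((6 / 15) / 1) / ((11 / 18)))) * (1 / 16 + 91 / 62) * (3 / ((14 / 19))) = 884925 / 1736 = 509.75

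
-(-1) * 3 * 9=27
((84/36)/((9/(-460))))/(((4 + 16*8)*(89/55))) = -4025/7209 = -0.56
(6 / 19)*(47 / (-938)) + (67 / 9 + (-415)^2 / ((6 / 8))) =18416959468 / 80199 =229640.76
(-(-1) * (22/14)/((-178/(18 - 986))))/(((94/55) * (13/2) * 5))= 58564/380653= 0.15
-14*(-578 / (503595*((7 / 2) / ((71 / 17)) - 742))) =-164152 / 7571550825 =-0.00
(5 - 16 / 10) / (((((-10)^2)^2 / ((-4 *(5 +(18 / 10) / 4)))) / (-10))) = 1853 / 25000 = 0.07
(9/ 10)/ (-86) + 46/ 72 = 1216/ 1935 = 0.63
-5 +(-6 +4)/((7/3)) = -41/7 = -5.86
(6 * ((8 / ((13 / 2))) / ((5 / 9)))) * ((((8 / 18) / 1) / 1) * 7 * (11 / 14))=2112 / 65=32.49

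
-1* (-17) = 17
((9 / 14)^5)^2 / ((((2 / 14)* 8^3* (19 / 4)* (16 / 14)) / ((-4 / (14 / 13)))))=-45328197213 / 401981326229504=-0.00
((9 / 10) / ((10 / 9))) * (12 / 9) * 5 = 27 / 5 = 5.40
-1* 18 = -18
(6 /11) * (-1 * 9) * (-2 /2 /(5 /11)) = 54 /5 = 10.80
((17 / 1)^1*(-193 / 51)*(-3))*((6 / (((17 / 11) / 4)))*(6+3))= 458568 / 17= 26974.59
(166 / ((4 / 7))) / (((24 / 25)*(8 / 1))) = 14525 / 384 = 37.83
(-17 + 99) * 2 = 164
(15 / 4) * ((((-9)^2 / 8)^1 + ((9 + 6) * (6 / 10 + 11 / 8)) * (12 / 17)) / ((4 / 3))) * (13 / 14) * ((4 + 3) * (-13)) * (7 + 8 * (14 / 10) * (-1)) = 134822961 / 4352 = 30979.54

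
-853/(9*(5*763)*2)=-853/68670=-0.01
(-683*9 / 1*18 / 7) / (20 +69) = -110646 / 623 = -177.60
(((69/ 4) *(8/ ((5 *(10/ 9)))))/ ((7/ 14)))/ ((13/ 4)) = 4968/ 325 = 15.29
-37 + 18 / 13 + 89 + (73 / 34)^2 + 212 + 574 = 12683549 / 15028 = 843.99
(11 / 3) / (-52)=-11 / 156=-0.07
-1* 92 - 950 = -1042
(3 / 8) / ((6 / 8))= 1 / 2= 0.50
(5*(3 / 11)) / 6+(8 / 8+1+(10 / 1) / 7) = 563 / 154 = 3.66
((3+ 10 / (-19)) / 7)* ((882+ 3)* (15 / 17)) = 623925 / 2261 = 275.95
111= 111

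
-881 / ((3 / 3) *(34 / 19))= -16739 / 34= -492.32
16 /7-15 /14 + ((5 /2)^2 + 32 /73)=16153 /2044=7.90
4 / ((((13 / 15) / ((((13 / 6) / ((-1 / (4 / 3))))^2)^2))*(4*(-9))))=-175760 / 19683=-8.93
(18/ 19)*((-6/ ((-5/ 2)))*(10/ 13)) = 432/ 247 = 1.75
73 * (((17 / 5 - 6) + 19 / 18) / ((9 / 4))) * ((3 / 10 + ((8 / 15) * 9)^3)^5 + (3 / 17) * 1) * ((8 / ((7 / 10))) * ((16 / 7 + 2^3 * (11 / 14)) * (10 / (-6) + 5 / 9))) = 7532800035067445867637873752 / 82364501953125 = 91456875916696.33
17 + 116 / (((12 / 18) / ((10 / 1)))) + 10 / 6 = 5276 / 3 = 1758.67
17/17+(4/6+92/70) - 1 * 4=-107/105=-1.02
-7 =-7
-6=-6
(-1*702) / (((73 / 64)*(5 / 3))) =-134784 / 365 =-369.27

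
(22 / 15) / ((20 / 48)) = 88 / 25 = 3.52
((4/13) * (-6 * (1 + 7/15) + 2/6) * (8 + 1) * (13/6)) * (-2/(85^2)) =508/36125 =0.01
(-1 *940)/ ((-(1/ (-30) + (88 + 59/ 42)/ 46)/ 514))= 1555775200/ 6151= 252930.45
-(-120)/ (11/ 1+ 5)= 15/ 2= 7.50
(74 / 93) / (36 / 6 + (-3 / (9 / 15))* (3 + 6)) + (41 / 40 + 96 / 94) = 2.03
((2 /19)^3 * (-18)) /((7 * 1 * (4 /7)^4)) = -3087 /109744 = -0.03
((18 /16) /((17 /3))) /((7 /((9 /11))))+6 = 63075 /10472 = 6.02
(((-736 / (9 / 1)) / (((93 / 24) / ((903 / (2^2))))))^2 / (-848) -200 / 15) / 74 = -6137830892 / 16960689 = -361.89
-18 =-18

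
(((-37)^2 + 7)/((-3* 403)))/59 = -1376/71331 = -0.02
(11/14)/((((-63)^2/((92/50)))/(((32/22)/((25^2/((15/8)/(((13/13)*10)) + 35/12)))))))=3427/1302328125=0.00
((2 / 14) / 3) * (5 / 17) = 5 / 357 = 0.01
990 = 990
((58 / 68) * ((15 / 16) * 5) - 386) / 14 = -29687 / 1088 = -27.29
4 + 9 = 13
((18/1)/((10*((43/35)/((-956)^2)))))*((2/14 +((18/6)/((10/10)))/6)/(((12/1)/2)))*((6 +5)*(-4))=-271438992/43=-6312534.70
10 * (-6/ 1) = -60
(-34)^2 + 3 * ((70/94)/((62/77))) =3376669/2914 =1158.77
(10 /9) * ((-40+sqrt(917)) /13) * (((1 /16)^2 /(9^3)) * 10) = -125 /682344+25 * sqrt(917) /5458752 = -0.00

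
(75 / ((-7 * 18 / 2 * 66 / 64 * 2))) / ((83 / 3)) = -400 / 19173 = -0.02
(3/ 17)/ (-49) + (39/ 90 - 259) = -6461671/ 24990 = -258.57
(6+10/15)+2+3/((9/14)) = 40/3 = 13.33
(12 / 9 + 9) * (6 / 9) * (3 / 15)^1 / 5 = 62 / 225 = 0.28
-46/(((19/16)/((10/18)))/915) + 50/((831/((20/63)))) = -19586983400/994707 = -19691.21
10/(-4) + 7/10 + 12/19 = -111/95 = -1.17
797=797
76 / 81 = 0.94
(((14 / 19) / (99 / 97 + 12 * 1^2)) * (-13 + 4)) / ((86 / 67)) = -136479 / 343957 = -0.40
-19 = -19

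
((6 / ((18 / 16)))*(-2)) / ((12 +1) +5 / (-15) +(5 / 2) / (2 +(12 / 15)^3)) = -20096 / 25739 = -0.78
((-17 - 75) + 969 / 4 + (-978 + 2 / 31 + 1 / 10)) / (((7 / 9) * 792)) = -513103 / 381920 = -1.34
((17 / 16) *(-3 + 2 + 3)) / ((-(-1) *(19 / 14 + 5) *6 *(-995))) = -119 / 2125320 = -0.00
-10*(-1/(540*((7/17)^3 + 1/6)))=4913/62739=0.08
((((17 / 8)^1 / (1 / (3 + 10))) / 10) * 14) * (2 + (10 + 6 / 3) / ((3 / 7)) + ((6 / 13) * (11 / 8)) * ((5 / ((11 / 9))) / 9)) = 37485 / 32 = 1171.41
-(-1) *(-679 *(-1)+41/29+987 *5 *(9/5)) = 277339/29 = 9563.41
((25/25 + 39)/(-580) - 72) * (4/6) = -48.05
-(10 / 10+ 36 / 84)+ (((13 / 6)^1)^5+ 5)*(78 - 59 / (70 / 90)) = 2024945 / 18144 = 111.60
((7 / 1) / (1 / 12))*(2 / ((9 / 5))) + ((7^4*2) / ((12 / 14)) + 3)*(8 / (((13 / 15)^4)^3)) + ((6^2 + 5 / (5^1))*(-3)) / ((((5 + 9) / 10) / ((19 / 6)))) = 244208864998563563375 / 978519575144202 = 249569.73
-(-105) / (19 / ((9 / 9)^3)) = 105 / 19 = 5.53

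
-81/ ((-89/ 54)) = 4374/ 89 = 49.15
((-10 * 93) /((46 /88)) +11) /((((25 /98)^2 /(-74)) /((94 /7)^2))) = 5211774708448 /14375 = 362558240.59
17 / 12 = 1.42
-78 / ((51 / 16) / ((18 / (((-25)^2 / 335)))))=-501696 / 2125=-236.09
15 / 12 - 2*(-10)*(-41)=-3275 / 4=-818.75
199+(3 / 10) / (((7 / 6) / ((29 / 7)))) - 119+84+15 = 44116 / 245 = 180.07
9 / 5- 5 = -16 / 5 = -3.20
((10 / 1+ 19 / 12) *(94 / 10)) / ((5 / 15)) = 6533 / 20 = 326.65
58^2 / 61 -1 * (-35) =5499 / 61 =90.15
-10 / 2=-5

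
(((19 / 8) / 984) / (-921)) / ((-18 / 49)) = 931 / 130502016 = 0.00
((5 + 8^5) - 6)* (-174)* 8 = -45611664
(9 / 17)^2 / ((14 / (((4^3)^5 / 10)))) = 21743271936 / 10115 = 2149606.72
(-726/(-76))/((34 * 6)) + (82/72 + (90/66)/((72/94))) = 2.97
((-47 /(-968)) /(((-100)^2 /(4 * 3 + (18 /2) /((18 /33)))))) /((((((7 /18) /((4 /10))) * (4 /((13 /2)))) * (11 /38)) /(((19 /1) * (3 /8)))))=339458769 /59628800000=0.01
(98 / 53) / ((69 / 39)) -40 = -47486 / 1219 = -38.95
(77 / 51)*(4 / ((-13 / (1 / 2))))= -154 / 663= -0.23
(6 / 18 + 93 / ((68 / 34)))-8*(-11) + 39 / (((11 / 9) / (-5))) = -24.71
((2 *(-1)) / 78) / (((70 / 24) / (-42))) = 24 / 65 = 0.37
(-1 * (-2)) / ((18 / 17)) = 17 / 9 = 1.89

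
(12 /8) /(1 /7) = 21 /2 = 10.50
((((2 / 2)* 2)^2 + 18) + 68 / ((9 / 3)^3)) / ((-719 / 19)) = -12578 / 19413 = -0.65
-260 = -260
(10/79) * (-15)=-150/79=-1.90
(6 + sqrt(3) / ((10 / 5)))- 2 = sqrt(3) / 2 + 4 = 4.87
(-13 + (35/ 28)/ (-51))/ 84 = -2657/ 17136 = -0.16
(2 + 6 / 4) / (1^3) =7 / 2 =3.50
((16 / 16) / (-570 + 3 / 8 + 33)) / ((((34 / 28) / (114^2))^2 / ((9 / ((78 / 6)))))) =-29425439232 / 199121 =-147776.67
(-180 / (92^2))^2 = 2025 / 4477456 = 0.00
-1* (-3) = 3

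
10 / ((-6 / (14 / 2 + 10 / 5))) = -15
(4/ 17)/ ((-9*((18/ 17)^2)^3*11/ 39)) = -18458141/ 280600848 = -0.07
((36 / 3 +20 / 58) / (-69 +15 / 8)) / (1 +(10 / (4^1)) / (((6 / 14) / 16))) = -16 / 8207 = -0.00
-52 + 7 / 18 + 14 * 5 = 331 / 18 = 18.39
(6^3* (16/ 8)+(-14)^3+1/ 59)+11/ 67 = -9138620/ 3953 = -2311.82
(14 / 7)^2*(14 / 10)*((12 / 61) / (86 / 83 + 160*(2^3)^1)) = 4648 / 5404905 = 0.00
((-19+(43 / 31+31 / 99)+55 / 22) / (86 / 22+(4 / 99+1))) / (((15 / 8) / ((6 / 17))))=-363364 / 645575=-0.56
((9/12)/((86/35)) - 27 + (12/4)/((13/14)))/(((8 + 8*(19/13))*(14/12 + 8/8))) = -314793/572416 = -0.55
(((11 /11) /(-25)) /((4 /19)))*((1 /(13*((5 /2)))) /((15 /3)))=-19 /16250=-0.00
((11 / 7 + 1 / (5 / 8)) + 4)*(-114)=-817.54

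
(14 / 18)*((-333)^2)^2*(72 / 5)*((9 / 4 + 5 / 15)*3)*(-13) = -69376121351082 / 5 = -13875224270216.40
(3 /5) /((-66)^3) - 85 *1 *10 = -407286001 /479160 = -850.00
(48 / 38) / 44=6 / 209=0.03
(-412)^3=-69934528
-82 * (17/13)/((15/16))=-114.38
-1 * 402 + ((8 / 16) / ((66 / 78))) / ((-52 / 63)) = -35439 / 88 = -402.72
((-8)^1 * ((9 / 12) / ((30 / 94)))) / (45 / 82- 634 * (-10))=-7708 / 2599625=-0.00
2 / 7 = 0.29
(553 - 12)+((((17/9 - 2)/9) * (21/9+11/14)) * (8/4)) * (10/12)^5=7155384641/13226976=540.97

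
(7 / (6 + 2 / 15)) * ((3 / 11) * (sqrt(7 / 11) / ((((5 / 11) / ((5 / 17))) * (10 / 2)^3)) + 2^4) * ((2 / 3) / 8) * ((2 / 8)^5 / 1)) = 21 * sqrt(77) / 1761689600 + 105 / 259072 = 0.00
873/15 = 291/5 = 58.20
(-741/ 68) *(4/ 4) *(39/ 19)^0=-741/ 68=-10.90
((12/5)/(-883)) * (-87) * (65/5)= 13572/4415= 3.07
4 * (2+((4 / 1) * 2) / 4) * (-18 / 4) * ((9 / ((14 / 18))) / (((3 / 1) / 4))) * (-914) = 7107264 / 7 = 1015323.43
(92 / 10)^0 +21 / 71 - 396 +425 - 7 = 1654 / 71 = 23.30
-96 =-96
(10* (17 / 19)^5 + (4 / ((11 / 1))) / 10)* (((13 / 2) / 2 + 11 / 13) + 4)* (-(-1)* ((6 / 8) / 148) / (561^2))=82713190927 / 109951262659421040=0.00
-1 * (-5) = 5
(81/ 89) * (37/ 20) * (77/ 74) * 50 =31185/ 356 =87.60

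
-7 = -7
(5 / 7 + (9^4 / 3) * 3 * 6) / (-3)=-275567 / 21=-13122.24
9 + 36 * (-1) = -27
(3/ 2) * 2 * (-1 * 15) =-45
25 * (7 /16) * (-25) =-273.44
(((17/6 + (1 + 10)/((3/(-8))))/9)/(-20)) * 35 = 371/72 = 5.15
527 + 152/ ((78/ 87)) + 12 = 9211/ 13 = 708.54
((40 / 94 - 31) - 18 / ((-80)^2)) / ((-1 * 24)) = 1532941 / 1203200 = 1.27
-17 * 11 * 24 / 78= -748 / 13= -57.54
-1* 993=-993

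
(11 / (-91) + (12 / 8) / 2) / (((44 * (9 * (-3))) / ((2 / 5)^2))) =-229 / 2702700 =-0.00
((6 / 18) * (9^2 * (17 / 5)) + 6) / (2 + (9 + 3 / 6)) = 978 / 115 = 8.50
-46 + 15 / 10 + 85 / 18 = -358 / 9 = -39.78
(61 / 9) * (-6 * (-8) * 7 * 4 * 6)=54656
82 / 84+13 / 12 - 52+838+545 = 111977 / 84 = 1333.06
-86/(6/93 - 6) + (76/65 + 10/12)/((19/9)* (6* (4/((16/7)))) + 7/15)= 11838243/812084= 14.58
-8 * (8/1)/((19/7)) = -448/19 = -23.58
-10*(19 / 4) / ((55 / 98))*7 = -6517 / 11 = -592.45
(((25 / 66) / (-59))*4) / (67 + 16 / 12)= -10 / 26609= -0.00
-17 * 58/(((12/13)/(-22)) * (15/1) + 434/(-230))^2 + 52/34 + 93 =-1781276007323/29110581737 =-61.19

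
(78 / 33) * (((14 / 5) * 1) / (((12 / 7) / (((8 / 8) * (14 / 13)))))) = 686 / 165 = 4.16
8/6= 4/3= 1.33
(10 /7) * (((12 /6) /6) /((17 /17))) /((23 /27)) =90 /161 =0.56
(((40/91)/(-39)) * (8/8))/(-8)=5/3549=0.00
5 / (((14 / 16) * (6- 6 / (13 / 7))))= 130 / 63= 2.06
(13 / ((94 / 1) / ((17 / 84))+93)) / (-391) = -1 / 16767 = -0.00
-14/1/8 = -7/4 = -1.75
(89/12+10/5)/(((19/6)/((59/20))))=6667/760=8.77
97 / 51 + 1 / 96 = 3121 / 1632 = 1.91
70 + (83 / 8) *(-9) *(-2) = 1027 / 4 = 256.75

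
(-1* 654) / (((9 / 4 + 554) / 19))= -49704 / 2225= -22.34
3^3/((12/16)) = 36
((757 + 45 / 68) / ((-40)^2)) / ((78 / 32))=51521 / 265200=0.19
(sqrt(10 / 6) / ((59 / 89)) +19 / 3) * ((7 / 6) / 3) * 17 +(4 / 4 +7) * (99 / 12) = 120.75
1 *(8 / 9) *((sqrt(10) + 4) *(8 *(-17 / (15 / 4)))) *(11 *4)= -10159.19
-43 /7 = -6.14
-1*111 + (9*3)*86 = 2211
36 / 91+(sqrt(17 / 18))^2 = 1.34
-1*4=-4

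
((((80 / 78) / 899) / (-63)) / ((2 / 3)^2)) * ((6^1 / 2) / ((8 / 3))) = -15 / 327236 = -0.00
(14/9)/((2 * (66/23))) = 161/594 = 0.27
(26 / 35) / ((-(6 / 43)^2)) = -24037 / 630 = -38.15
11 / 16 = 0.69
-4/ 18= -2/ 9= -0.22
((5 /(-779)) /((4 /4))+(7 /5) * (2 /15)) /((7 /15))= 10531 /27265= 0.39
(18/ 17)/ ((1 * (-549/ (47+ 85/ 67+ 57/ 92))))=-301347/ 3196034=-0.09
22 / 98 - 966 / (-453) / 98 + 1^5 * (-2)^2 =31418 / 7399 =4.25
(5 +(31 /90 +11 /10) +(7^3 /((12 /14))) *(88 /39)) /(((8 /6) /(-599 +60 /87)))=-307685283 /754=-408070.67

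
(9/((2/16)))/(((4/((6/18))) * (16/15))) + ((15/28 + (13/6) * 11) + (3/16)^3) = 2580535/86016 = 30.00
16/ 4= 4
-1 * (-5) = 5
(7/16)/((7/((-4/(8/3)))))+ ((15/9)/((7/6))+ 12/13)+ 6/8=8759/2912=3.01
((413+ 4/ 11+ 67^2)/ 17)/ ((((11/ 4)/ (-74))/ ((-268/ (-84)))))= -24757.75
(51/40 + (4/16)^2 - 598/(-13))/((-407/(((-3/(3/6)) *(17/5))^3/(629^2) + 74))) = -23970910943/2785915000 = -8.60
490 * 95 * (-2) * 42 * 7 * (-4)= 109485600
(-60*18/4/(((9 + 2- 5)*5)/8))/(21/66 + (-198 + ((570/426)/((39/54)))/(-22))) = 1462032/4015837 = 0.36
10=10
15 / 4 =3.75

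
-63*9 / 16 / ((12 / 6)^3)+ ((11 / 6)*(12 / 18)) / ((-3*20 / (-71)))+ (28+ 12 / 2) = 535967 / 17280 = 31.02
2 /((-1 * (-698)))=1 /349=0.00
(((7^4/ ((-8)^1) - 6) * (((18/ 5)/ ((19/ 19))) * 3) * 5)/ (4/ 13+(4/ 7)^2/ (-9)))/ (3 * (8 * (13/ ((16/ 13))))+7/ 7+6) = -379083159/ 1621352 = -233.81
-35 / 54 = -0.65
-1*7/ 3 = -7/ 3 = -2.33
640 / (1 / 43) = 27520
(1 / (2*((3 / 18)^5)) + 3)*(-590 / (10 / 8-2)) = 3060920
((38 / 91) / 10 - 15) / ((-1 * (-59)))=-6806 / 26845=-0.25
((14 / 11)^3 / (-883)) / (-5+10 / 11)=2744 / 4807935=0.00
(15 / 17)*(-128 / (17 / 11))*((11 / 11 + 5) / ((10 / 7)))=-306.93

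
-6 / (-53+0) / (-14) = -0.01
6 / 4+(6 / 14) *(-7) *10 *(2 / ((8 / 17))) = -126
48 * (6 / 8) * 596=21456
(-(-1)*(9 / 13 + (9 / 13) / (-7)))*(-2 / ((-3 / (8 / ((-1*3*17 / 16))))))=-0.99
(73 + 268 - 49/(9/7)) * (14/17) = 249.44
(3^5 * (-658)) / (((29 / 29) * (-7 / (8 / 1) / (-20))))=-3654720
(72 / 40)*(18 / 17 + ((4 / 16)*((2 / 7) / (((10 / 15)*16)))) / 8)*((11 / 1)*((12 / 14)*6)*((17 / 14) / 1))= 57525633 / 439040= 131.03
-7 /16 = -0.44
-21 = -21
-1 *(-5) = 5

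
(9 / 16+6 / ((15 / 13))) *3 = 1383 / 80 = 17.29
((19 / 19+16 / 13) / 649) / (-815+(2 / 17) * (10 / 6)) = -1479 / 350599535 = -0.00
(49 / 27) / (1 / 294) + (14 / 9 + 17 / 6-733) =-3511 / 18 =-195.06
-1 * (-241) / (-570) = -241 / 570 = -0.42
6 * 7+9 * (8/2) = 78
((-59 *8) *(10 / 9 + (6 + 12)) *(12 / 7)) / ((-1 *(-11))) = -324736 / 231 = -1405.78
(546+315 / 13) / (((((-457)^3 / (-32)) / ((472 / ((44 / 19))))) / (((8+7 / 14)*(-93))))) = -420418154016 / 13648490999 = -30.80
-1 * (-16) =16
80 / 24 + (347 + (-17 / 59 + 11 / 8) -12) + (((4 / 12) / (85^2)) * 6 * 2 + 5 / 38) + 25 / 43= 2842973800663 / 8358400200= 340.13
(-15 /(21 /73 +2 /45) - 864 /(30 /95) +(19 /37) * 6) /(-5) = 112142913 /201835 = 555.62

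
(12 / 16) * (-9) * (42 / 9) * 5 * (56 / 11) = -8820 / 11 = -801.82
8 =8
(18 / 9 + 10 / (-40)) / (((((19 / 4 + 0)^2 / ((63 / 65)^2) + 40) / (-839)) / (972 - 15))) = -21948.83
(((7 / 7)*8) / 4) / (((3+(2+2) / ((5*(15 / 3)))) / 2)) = 100 / 79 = 1.27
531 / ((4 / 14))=3717 / 2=1858.50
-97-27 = -124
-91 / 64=-1.42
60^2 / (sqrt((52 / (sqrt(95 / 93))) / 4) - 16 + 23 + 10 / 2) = 3600 / ((95* sqrt(13))* 93^(1 / 4)* 95^(3 / 4) / 9025 + 12) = 230.97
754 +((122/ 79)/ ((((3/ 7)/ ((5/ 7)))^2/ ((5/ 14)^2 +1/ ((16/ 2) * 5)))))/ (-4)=420206501/ 557424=753.84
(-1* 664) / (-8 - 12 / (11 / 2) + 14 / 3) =10956 / 91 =120.40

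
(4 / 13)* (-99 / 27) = -44 / 39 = -1.13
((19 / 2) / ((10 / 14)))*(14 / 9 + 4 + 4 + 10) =260.09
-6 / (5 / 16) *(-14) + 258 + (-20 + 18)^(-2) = 527.05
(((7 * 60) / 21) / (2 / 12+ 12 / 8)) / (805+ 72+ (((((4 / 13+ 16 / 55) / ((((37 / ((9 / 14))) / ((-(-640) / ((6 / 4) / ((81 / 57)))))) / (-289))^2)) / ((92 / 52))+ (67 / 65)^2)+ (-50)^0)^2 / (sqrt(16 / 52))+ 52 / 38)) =-364024375563333300448020132246509919433258287521282812500 / 10855397925784418089691263929938385040939507504931309844775543634067103630462039+ 2037833497442202885039793281119738273363201539831478972336756595000 * sqrt(13) / 10855397925784418089691263929938385040939507504931309844775543634067103630462039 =0.00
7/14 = 1/2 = 0.50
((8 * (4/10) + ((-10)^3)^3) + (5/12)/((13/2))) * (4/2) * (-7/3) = 2729999991089/585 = 4666666651.43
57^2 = 3249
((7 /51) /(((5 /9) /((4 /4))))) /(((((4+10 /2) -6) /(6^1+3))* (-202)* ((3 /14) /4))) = -588 /8585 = -0.07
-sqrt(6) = -2.45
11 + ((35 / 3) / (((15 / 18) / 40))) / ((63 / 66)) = 1793 / 3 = 597.67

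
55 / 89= 0.62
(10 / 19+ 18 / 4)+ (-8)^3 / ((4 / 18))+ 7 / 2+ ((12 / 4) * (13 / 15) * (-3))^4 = 16696629 / 11875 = 1406.03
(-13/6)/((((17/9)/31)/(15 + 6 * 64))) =-482391/34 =-14187.97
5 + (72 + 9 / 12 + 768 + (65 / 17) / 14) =402707 / 476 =846.02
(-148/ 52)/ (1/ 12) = -444/ 13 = -34.15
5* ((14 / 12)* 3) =35 / 2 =17.50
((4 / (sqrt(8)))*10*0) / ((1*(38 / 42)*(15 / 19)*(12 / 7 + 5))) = 0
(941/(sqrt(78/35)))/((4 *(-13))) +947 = 947- 941 *sqrt(2730)/4056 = 934.88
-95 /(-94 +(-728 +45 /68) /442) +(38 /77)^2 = 21080292292 /17044232667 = 1.24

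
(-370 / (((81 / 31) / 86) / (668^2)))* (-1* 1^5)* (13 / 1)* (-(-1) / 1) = 5722135615040 / 81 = 70643649568.40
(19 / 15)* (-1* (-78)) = 494 / 5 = 98.80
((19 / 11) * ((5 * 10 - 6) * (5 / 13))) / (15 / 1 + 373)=95 / 1261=0.08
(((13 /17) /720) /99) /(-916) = -13 /1109972160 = -0.00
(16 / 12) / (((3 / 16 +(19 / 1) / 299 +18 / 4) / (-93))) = -593216 / 22729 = -26.10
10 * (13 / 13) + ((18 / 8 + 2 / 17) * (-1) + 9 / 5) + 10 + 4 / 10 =6743 / 340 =19.83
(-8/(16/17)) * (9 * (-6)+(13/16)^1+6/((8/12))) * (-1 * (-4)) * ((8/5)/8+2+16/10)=228361/40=5709.02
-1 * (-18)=18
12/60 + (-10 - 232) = -1209/5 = -241.80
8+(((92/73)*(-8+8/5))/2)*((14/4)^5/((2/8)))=-3089568/365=-8464.57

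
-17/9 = -1.89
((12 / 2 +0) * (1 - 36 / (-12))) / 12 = 2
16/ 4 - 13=-9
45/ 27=5/ 3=1.67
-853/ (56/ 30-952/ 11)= 140745/ 13972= 10.07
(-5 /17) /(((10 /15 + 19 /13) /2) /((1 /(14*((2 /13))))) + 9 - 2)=-2535 /80087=-0.03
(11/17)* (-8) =-88/17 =-5.18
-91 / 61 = -1.49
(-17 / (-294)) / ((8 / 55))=935 / 2352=0.40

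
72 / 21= 24 / 7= 3.43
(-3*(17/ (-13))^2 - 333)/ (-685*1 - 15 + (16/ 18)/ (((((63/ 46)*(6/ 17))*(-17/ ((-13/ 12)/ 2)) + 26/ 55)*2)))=33076175796/ 68471804245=0.48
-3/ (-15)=1/ 5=0.20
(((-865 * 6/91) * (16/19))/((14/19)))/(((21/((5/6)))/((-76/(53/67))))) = 176183200/708981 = 248.50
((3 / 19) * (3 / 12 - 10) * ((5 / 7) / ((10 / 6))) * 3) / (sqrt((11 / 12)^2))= -3159 / 1463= -2.16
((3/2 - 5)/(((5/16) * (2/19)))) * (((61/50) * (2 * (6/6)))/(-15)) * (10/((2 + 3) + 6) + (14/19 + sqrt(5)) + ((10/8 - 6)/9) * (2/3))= 2494534/111375 + 32452 * sqrt(5)/1875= 61.10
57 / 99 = 0.58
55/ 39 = 1.41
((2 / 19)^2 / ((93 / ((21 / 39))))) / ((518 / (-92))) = -184 / 16148613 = -0.00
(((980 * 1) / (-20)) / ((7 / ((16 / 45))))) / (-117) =112 / 5265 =0.02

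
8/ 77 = 0.10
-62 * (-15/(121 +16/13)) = 7.61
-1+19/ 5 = 14/ 5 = 2.80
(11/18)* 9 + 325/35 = 14.79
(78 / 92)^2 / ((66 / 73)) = 37011 / 46552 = 0.80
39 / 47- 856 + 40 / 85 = -682905 / 799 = -854.70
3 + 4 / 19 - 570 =-10769 / 19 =-566.79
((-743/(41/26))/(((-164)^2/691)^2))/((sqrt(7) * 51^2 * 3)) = -4611988979 * sqrt(7)/810007239017088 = -0.00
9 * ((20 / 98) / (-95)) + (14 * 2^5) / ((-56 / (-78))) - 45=539031 / 931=578.98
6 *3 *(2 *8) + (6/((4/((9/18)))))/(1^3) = 1155/4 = 288.75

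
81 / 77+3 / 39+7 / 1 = 8137 / 1001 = 8.13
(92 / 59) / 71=92 / 4189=0.02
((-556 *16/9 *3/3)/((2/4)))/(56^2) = -278/441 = -0.63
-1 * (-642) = 642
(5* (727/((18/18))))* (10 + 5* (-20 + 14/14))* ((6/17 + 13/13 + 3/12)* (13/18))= -25753975/72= -357694.10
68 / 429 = 0.16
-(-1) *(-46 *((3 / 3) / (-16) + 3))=-1081 / 8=-135.12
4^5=1024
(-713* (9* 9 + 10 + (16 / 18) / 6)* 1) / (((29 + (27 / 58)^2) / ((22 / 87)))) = -407088776 / 723735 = -562.48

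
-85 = -85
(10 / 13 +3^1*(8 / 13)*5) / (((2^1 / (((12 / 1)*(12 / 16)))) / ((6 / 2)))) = 135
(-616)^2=379456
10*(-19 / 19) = -10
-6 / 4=-3 / 2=-1.50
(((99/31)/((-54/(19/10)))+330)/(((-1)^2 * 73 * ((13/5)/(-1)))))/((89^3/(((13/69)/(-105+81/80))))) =12271820/2747236472913951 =0.00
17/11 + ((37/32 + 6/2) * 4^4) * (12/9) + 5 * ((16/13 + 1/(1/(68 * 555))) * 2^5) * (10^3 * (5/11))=1177527009271/429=2744818203.43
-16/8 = -2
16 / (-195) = -16 / 195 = -0.08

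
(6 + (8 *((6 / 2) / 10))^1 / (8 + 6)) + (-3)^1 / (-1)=321 / 35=9.17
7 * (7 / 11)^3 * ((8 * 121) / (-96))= -2401 / 132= -18.19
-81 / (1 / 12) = -972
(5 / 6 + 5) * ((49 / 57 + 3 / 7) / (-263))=-1285 / 44973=-0.03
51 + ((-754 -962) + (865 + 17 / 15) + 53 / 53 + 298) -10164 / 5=-2532.67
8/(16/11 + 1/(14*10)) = 12320/2251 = 5.47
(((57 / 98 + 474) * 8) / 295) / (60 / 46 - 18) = -356569 / 462560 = -0.77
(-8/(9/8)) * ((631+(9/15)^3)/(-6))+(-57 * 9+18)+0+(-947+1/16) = -37466801/54000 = -693.83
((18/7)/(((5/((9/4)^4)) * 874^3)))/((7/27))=1594323/20936802288640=0.00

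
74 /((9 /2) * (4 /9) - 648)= -37 /323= -0.11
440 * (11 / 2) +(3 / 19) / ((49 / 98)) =45986 / 19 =2420.32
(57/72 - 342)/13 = -26.25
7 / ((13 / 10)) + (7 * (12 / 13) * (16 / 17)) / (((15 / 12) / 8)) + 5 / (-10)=7447 / 170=43.81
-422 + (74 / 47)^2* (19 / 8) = -1838385 / 4418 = -416.11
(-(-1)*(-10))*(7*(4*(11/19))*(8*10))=-246400/19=-12968.42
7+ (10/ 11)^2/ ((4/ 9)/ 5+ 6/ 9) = 8.09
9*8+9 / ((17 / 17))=81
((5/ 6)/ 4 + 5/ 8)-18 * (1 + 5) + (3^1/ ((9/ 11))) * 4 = -185/ 2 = -92.50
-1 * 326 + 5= -321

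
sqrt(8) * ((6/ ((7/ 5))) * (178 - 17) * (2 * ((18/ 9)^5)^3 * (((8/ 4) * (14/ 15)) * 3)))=716245723.38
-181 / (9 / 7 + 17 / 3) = -3801 / 146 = -26.03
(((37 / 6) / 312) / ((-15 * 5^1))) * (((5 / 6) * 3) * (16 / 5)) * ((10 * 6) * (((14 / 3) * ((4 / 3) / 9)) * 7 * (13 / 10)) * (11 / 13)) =-159544 / 236925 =-0.67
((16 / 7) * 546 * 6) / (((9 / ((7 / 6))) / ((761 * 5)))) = 3693386.67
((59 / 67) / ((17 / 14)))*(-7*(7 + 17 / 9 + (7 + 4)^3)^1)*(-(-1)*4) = -278900552 / 10251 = -27207.16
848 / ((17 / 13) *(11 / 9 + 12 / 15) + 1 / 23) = 438840 / 1391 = 315.49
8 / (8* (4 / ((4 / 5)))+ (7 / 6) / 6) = 288 / 1447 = 0.20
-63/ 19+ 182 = 178.68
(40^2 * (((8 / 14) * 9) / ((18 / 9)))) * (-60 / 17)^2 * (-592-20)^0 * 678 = 70295040000 / 2023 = 34747918.93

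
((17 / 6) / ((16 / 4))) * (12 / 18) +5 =5.47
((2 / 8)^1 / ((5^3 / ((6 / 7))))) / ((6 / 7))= 1 / 500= 0.00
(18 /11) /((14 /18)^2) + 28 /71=118610 /38269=3.10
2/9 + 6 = 56/9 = 6.22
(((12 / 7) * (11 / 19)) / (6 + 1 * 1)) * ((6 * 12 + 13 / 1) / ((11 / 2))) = 2.19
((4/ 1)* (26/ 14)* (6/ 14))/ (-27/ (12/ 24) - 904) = -78/ 23471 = -0.00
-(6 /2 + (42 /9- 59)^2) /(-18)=13298 /81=164.17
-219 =-219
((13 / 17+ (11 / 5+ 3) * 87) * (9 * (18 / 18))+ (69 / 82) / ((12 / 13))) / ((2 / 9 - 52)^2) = 9212413743 / 6054309280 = 1.52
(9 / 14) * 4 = 18 / 7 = 2.57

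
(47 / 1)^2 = 2209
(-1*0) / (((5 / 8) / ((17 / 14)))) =0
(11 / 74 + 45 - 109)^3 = -105488578125 / 405224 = -260321.64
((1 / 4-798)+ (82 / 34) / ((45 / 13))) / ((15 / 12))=-2438983 / 3825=-637.64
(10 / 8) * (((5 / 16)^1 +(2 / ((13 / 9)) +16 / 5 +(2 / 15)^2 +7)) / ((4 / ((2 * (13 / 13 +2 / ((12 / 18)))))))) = 557617 / 18720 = 29.79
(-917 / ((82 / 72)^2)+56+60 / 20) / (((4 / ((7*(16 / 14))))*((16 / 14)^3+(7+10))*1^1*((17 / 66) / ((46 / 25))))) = -2268582866088 / 4531597775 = -500.61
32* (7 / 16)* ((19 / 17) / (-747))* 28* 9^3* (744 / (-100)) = 112211568 / 35275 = 3181.05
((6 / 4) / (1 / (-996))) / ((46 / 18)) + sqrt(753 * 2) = -13446 / 23 + sqrt(1506) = -545.80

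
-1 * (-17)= 17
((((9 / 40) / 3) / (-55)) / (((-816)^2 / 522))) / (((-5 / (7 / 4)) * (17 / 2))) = 609 / 13835008000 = 0.00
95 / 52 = 1.83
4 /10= 2 /5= 0.40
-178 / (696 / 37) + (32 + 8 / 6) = 2769 / 116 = 23.87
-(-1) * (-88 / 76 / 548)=-0.00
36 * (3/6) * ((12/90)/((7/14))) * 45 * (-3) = -648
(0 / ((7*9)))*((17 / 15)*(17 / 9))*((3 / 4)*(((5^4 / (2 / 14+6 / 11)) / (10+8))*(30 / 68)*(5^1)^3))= 0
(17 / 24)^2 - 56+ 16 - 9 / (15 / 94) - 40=-391387 / 2880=-135.90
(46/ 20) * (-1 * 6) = -69/ 5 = -13.80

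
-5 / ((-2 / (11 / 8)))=55 / 16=3.44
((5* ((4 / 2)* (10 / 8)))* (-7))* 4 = -350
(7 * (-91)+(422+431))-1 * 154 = 62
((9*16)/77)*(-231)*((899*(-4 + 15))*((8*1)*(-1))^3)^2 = -11074609524768768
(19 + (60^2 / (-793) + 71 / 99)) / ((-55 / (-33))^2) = 1191536 / 218075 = 5.46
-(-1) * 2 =2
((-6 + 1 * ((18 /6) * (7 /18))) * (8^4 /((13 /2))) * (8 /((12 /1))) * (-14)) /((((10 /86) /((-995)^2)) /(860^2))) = 20943896953520128000 /117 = 179007666269402803.42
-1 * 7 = -7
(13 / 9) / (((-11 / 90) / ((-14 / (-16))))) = -455 / 44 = -10.34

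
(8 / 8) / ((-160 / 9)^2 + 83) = 0.00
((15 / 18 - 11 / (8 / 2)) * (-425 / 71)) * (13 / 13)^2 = 9775 / 852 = 11.47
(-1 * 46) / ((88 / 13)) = -299 / 44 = -6.80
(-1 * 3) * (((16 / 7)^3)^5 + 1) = -3458778756505070757 / 4747561509943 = -728537.96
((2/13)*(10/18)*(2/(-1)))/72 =-5/2106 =-0.00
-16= -16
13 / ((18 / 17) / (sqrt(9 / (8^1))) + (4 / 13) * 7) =341887 / 44476 - 112047 * sqrt(2) / 44476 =4.12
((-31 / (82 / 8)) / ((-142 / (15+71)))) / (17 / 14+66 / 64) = 1194368 / 1464233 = 0.82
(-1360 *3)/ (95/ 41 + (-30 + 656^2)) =-167280/ 17642641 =-0.01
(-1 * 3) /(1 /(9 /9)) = -3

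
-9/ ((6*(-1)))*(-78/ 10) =-117/ 10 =-11.70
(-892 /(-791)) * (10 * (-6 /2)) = -26760 /791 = -33.83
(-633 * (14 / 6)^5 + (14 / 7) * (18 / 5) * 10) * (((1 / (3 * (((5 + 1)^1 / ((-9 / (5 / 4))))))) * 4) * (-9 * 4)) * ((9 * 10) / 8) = -28323560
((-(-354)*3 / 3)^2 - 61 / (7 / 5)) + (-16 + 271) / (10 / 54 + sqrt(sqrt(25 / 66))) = -1673055*sqrt(66) / 176597 + 61965*sqrt(5)*66^(3 / 4) / 176597 + 9034497*sqrt(5)*66^(1 / 4) / 176597 + 154853844029 / 1236179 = 125535.40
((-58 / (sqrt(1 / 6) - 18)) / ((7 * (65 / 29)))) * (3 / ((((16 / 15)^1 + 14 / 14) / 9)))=4698 * sqrt(6) / 189007 + 507384 / 189007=2.75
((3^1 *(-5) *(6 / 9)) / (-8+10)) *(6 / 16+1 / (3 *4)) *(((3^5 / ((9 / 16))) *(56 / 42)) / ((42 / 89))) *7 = -19580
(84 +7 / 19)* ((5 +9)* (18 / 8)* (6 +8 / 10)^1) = 1716813 / 95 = 18071.72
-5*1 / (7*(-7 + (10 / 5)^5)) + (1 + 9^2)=2869 / 35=81.97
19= 19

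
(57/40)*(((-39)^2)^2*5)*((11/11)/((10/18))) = 1186795233/40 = 29669880.82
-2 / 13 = -0.15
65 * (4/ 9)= 260/ 9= 28.89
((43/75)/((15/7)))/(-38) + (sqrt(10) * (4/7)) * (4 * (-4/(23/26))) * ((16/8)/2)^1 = -1664 * sqrt(10)/161 -301/42750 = -32.69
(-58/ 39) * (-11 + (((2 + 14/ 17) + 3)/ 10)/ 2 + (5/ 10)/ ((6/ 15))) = 15544/ 1105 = 14.07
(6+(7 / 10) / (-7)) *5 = 59 / 2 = 29.50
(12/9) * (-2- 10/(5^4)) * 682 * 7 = -12832.51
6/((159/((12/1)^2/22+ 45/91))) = 14094/53053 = 0.27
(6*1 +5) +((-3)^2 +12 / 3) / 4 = 57 / 4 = 14.25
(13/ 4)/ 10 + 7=293/ 40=7.32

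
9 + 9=18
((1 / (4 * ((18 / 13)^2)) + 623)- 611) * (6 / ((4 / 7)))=127.37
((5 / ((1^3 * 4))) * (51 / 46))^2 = 65025 / 33856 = 1.92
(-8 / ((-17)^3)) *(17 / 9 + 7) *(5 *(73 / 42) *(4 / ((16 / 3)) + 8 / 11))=1898000 / 10214127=0.19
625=625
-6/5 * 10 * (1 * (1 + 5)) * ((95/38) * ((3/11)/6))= -90/11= -8.18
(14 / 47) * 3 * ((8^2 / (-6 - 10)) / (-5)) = 168 / 235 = 0.71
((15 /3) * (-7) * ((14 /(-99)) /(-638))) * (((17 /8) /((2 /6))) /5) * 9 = -2499 /28072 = -0.09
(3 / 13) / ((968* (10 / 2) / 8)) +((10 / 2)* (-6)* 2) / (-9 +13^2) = -0.37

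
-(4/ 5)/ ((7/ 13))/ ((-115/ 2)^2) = -0.00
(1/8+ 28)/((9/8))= 25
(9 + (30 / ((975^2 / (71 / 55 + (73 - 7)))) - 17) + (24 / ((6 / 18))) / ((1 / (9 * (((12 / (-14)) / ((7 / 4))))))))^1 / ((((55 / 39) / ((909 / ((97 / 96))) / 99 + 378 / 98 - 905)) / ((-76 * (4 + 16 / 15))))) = -79255276.50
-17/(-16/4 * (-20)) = -17/80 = -0.21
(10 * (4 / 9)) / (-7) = -40 / 63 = -0.63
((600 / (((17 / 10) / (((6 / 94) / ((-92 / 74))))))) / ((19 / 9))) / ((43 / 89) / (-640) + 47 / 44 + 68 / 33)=-2.74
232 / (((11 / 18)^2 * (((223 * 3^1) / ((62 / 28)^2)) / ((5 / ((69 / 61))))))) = 20.13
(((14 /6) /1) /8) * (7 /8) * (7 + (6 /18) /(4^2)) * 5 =8.96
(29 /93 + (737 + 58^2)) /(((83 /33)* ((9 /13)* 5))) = 54543346 /115785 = 471.07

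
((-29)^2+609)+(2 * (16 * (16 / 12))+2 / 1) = 4484 / 3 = 1494.67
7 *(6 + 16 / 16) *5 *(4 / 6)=490 / 3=163.33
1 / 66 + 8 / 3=59 / 22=2.68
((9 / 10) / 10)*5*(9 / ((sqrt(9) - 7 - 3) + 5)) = -81 / 40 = -2.02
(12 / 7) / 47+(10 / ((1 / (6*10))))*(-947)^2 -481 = 177029938363 / 329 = 538084919.04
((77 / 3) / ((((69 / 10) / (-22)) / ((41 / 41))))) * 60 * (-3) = 338800 / 23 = 14730.43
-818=-818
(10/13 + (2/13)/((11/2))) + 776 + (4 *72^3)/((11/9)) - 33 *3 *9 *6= 174026668/143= 1216969.71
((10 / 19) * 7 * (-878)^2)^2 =2911884493134400 / 361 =8066162030843.21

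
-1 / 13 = -0.08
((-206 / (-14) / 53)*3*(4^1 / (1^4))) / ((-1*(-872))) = 309 / 80878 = 0.00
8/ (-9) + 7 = 55/ 9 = 6.11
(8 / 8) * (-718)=-718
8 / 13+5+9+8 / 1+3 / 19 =5625 / 247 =22.77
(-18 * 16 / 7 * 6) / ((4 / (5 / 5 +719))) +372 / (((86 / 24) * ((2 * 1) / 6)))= -44122.84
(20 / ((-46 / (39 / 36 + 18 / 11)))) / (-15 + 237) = -1795 / 336996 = -0.01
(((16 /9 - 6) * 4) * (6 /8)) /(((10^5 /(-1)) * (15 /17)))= 323 /2250000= 0.00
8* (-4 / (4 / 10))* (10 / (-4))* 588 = 117600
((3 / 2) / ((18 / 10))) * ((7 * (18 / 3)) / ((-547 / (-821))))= 28735 / 547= 52.53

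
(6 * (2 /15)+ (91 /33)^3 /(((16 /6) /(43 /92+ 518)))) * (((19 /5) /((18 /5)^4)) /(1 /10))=426925681824875 /462762761472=922.56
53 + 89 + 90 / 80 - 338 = -1559 / 8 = -194.88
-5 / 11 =-0.45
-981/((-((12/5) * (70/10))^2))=2725/784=3.48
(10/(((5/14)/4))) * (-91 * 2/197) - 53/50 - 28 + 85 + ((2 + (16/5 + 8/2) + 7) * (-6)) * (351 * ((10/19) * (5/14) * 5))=-42069071903/1310050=-32112.57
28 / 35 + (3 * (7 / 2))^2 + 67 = 3561 / 20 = 178.05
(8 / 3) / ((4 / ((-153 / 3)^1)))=-34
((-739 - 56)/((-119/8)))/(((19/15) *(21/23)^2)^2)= 47.93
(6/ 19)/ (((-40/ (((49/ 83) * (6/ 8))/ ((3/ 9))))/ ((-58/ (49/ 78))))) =0.97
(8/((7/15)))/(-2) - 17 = -179/7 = -25.57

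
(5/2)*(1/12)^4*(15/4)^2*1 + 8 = 589949/73728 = 8.00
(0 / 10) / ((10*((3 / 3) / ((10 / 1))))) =0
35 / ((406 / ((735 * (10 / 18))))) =6125 / 174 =35.20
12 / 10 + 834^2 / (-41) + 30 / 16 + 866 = -26396957 / 1640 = -16095.71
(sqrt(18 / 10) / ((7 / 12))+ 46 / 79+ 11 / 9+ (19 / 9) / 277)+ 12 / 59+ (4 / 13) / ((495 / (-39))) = 424202132 / 213031005+ 36 * sqrt(5) / 35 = 4.29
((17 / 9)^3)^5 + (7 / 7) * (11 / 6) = 5725601037170645299 / 411782264189298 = 13904.44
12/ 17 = 0.71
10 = 10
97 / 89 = 1.09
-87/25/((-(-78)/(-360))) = 1044/65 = 16.06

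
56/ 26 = 28/ 13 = 2.15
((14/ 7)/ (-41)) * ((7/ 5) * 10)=-0.68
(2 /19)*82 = 164 /19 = 8.63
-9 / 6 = -3 / 2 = -1.50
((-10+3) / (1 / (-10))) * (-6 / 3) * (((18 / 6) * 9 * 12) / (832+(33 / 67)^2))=-203621040 / 3735937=-54.50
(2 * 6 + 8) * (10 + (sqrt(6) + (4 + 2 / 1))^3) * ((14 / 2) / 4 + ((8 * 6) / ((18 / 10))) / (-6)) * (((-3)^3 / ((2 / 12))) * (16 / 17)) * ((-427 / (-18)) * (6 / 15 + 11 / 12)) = 497359352 * sqrt(6) / 17 + 4371526936 / 51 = 157379545.68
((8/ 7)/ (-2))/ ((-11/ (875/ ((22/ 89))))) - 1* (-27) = 25517/ 121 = 210.88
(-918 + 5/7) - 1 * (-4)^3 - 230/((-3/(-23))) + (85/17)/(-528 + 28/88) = -637905251/243789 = -2616.63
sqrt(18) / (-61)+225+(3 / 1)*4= 237-3*sqrt(2) / 61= 236.93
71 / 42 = 1.69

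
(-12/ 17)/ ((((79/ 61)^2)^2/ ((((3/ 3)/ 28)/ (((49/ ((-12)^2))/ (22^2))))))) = -12.75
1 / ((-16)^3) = -1 / 4096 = -0.00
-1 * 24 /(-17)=24 /17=1.41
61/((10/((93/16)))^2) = 527589/25600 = 20.61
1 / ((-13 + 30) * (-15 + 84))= 1 / 1173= 0.00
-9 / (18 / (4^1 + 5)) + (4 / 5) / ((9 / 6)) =-119 / 30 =-3.97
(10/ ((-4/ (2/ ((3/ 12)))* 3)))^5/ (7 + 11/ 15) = -4000000/ 2349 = -1702.85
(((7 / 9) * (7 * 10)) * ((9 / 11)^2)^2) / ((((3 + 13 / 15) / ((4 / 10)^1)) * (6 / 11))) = 178605 / 38599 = 4.63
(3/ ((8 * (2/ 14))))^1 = 21/ 8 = 2.62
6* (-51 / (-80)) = 153 / 40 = 3.82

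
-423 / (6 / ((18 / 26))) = -1269 / 26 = -48.81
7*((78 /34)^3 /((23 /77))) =31972941 /112999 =282.95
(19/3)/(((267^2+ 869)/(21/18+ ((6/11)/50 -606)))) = -18961183/357182100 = -0.05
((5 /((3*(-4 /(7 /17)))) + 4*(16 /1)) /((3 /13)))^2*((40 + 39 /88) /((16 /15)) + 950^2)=36411912701782100665 /527357952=69045915708.09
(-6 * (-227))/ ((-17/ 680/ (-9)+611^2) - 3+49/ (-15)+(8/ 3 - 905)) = 98064/ 26813693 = 0.00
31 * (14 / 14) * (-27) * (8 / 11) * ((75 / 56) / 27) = -2325 / 77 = -30.19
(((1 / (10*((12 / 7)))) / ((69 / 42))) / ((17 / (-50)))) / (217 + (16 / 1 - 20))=-245 / 499698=-0.00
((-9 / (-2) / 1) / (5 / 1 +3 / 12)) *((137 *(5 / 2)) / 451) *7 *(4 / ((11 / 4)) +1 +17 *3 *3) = 3514050 / 4961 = 708.34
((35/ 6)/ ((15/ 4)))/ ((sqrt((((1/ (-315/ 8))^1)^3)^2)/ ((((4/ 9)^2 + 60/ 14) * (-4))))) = -54494125/ 32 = -1702941.41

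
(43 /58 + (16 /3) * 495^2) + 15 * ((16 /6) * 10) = 75817643 /58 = 1307200.74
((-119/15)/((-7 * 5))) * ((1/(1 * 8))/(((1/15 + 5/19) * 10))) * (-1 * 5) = -0.04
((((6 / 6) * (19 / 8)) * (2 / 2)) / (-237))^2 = 361 / 3594816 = 0.00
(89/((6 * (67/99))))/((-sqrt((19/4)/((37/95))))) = -2937 * sqrt(185)/6365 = -6.28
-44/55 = -4/5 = -0.80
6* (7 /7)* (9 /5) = 54 /5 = 10.80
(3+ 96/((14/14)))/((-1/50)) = -4950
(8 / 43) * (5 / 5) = 8 / 43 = 0.19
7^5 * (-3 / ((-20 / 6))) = 151263 / 10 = 15126.30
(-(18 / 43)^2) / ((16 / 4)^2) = -81 / 7396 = -0.01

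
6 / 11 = 0.55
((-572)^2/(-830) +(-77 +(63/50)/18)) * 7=-27372513/8300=-3297.89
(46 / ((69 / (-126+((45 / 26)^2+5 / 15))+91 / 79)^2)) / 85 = 17767751313855694 / 11406225333650485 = 1.56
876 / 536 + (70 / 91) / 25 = 14503 / 8710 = 1.67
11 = 11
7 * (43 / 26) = 301 / 26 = 11.58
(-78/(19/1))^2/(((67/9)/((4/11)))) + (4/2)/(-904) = 98732791/120257764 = 0.82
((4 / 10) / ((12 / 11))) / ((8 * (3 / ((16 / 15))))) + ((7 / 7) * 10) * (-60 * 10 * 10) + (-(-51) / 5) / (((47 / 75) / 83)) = -1860640358 / 31725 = -58649.03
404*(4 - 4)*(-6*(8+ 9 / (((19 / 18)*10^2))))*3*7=0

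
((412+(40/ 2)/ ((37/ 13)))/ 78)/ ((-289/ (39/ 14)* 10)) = -114/ 22015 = -0.01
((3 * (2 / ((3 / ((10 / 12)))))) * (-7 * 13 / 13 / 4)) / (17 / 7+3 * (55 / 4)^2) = -980 / 191391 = -0.01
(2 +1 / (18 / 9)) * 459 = 2295 / 2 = 1147.50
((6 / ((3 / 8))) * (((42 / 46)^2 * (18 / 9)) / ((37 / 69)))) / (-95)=-42336 / 80845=-0.52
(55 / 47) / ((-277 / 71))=-3905 / 13019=-0.30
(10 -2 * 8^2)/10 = -59/5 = -11.80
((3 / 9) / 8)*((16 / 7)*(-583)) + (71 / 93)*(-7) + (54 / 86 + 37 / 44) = -73161371 / 1231692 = -59.40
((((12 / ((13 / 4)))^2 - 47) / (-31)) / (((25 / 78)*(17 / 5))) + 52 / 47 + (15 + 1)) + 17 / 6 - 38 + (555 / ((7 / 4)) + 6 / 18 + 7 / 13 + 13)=21228565541 / 67619370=313.94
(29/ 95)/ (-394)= -29/ 37430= -0.00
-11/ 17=-0.65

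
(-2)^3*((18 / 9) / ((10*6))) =-4 / 15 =-0.27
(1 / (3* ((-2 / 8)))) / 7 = -4 / 21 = -0.19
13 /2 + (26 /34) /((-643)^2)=91372255 /14057266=6.50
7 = 7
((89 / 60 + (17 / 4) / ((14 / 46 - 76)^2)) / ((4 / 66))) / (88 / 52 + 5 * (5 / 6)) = 28946893404 / 6926020085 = 4.18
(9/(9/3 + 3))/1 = 3/2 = 1.50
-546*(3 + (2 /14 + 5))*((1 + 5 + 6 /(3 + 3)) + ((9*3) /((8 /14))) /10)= -1042587 /20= -52129.35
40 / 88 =5 / 11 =0.45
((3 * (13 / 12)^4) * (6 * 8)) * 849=8082763 / 48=168390.90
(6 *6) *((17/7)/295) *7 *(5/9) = 68/59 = 1.15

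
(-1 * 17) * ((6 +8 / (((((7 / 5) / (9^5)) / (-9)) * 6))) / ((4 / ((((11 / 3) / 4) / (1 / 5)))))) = 552101605 / 56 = 9858957.23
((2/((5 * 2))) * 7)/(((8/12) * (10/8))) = 42/25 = 1.68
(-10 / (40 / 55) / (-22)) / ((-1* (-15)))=1 / 24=0.04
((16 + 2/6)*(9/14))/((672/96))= 3/2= 1.50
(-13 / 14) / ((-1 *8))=13 / 112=0.12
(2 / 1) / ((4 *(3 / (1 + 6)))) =7 / 6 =1.17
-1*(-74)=74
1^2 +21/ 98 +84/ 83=2587/ 1162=2.23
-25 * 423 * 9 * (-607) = 57771225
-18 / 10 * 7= -63 / 5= -12.60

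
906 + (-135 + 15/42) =10799/14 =771.36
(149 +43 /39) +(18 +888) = 41188 /39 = 1056.10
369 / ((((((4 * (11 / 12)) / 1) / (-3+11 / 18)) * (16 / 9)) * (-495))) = 5289 / 19360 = 0.27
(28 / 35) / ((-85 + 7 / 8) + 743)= 32 / 26355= 0.00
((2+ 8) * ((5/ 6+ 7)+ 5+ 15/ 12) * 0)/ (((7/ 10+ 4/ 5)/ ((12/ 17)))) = 0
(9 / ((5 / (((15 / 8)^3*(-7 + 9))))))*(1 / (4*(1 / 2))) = 6075 / 512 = 11.87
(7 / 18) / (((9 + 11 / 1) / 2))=0.04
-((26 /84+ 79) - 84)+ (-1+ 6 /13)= 2267 /546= 4.15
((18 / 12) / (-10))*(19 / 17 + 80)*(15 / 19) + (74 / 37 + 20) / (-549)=-6842063 / 709308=-9.65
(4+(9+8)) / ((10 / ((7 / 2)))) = 147 / 20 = 7.35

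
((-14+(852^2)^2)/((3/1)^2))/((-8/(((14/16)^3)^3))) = -10631896582239473807/4831838208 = -2200383399.56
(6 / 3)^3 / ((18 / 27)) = 12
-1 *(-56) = 56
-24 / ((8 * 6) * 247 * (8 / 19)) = -1 / 208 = -0.00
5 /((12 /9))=3.75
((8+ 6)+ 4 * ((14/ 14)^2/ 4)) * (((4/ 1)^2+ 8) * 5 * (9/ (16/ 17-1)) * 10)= -2754000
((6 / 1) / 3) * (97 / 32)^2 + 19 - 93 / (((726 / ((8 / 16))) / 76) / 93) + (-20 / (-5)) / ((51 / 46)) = -1300843429 / 3159552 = -411.72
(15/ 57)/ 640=0.00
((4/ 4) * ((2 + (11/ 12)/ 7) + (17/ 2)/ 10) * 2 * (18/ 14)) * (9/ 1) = 68.99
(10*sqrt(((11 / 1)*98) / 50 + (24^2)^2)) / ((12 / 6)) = sqrt(8294939) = 2880.09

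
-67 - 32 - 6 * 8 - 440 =-587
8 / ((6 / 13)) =52 / 3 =17.33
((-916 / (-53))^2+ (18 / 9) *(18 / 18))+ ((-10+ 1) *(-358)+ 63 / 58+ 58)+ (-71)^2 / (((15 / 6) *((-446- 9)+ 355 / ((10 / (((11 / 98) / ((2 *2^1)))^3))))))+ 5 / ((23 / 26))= 3679801340798772174023 / 1027014127567971370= 3583.01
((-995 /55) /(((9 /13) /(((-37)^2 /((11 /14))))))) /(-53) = 49582442 /57717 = 859.06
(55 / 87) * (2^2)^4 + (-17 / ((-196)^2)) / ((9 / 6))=161.84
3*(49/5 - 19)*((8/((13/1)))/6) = -184/65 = -2.83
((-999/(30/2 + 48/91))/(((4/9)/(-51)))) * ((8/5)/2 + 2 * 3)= 78818103/1570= 50202.61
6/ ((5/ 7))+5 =67/ 5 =13.40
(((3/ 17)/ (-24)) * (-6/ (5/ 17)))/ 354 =1/ 2360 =0.00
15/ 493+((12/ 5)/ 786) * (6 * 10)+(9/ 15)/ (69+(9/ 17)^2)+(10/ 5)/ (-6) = -717923579/ 6465404130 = -0.11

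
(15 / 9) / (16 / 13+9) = 65 / 399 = 0.16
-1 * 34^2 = -1156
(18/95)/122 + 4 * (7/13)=2.16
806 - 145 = 661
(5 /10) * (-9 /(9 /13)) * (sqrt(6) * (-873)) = 11349 * sqrt(6) /2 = 13899.63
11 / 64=0.17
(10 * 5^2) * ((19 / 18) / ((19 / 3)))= 125 / 3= 41.67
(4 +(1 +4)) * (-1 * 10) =-90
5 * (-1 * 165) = -825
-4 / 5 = -0.80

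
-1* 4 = -4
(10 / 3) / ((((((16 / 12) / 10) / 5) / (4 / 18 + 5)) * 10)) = 1175 / 18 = 65.28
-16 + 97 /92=-1375 /92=-14.95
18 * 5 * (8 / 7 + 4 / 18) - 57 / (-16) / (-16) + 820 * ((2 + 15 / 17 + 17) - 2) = 450445697 / 30464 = 14786.16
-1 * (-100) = 100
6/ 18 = 1/ 3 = 0.33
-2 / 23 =-0.09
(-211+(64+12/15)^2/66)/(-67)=40529/18425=2.20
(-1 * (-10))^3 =1000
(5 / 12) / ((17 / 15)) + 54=3697 / 68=54.37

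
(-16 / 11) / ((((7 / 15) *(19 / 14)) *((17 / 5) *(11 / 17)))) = -2400 / 2299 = -1.04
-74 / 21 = -3.52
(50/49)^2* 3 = 7500/2401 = 3.12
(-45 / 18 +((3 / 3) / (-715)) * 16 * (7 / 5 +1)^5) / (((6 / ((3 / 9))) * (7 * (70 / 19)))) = -363555481 / 39414375000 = -0.01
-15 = -15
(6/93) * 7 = 0.45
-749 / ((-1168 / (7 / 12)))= 5243 / 14016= 0.37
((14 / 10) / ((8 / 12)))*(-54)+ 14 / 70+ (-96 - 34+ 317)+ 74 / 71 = 26569 / 355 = 74.84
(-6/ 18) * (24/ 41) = -8/ 41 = -0.20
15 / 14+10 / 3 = 185 / 42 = 4.40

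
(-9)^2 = 81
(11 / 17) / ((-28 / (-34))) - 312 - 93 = -5659 / 14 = -404.21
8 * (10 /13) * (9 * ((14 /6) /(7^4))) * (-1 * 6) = -1440 /4459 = -0.32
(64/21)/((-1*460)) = -16/2415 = -0.01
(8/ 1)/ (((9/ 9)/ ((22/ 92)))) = 44/ 23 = 1.91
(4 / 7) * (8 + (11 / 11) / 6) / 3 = 14 / 9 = 1.56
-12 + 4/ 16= -47/ 4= -11.75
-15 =-15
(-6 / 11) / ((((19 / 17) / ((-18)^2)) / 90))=-2974320 / 209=-14231.20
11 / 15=0.73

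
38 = 38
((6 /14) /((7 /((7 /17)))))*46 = 138 /119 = 1.16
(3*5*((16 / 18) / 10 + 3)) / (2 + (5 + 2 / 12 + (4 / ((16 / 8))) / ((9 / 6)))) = 278 / 51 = 5.45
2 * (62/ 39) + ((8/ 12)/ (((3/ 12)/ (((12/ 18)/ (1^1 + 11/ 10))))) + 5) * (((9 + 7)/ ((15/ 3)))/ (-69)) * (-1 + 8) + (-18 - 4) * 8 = -4231508/ 24219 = -174.72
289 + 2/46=6648/23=289.04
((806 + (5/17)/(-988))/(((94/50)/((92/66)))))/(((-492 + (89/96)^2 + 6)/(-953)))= 2278886543992320/1941227458313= 1173.94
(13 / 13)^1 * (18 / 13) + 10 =148 / 13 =11.38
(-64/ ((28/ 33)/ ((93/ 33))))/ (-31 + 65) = -744/ 119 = -6.25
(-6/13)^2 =36/169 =0.21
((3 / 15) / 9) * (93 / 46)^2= 961 / 10580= 0.09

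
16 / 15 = 1.07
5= 5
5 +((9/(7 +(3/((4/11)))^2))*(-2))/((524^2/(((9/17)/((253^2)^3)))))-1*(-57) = 5697040890896125071327964/91887756304776210827873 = 62.00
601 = 601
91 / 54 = 1.69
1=1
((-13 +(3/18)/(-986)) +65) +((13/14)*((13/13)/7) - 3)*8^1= 8424335/289884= 29.06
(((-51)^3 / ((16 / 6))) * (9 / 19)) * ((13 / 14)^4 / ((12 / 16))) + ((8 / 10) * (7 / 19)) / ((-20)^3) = -21311129345489 / 912380000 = -23357.73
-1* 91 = -91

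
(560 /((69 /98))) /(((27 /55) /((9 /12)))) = 754600 /621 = 1215.14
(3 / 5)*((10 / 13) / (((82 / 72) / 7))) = 1512 / 533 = 2.84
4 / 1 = 4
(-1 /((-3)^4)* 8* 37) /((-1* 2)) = 148 /81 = 1.83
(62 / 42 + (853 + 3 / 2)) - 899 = -1807 / 42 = -43.02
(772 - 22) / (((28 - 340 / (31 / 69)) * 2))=-11625 / 22592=-0.51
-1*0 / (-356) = 0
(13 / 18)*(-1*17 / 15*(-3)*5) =221 / 18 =12.28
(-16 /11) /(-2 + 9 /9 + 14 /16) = 128 /11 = 11.64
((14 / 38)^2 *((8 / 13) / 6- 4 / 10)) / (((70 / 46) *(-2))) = 0.01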